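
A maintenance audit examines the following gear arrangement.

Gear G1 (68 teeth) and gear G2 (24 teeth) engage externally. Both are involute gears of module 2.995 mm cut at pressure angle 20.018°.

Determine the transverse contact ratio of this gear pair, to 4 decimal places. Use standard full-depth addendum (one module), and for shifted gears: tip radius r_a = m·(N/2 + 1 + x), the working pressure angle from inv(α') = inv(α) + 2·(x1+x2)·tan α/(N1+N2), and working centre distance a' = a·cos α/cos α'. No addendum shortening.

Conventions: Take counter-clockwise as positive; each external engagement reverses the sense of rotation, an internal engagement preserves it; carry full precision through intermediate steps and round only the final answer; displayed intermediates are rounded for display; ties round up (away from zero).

class = single-mesh tooth geometry [involute pair 68T × 24T, m = 2.995]
base radii: r_b1 = 95.677953, r_b2 = 33.768689
tip radii: r_a1 = 104.825000, r_a2 = 38.935000
no profile shift: α' = α, a' = a
action lengths: √(r_a1²−r_b1²) = 42.825341, √(r_a2²−r_b2²) = 19.380656
base pitch p_b = π·m·cos α = 8.840622
CR = (42.825341 + 19.380656 − 137.770000·sin 20.01800°)/8.840622 = 1.701827
contact ratio ≈ 1.7018

1.7018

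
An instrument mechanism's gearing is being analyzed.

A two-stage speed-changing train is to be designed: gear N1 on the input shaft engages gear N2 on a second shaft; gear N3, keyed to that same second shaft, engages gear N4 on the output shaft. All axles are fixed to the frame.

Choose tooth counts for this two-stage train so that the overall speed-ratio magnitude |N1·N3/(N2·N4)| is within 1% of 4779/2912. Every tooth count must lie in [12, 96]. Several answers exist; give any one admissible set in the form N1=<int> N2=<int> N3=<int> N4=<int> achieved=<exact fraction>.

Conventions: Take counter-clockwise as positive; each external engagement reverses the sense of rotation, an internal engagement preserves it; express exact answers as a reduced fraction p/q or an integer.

N1=59 N2=32 N3=81 N4=91 achieved=4779/2912

class = fixed-axis compound train [2-stage, 4779/2912 wanted]
target = 4779/2912 in lowest terms: an exact hit needs N1·N3 = k·4779 and N2·N4 = k·2912 for one integer k, every count in [12, 96]; additionally prefer no 1:1 stage (N1 ≠ N2, N3 ≠ N4)
k = 1: N1·N3 = 4779 = 59·81, N2·N4 = 2912 = 32·91
achieved = 59·81/(32·91) = 4779/2912; |achieved − target| = 0 ≤ 4779/291200 ✓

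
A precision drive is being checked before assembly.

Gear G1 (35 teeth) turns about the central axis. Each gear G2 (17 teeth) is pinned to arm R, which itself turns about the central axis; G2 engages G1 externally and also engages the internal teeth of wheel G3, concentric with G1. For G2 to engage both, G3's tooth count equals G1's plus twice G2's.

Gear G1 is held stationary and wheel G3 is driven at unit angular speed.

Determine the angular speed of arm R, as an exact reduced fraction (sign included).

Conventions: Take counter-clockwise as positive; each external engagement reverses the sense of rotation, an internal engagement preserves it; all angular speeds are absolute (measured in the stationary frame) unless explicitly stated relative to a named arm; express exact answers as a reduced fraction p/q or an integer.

69/104

topology: planetary set — G1 35T / G2 17T / G3 69T, arm = carrier (Willis)
ring teeth: 35 + 2·17 = 69
35(ω_sun−ω_arm) = −69(ω_ring−ω_arm),  ω_sun = 0, ω_ring = 1
35(0−ω_arm) = −69(1−ω_arm)  ⇒  104·ω_arm = 69  ⇒  ω_arm = 69/104
exact speed ratio = 69/104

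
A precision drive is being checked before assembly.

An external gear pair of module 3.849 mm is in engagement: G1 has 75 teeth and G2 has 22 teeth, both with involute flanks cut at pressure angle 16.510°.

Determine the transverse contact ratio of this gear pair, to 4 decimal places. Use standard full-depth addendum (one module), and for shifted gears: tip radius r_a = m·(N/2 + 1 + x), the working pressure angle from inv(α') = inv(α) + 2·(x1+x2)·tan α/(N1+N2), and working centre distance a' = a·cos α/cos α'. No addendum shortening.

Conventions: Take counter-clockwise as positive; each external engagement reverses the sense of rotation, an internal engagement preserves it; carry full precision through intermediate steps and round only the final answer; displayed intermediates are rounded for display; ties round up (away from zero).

topology: single-mesh involute geometry — m = 3.849, 75T/22T pair
base radii: r_b1 = 138.386487, r_b2 = 40.593369
tip radii: r_a1 = 148.186500, r_a2 = 46.188000
no profile shift: α' = α, a' = a
action lengths: √(r_a1²−r_b1²) = 52.994520, √(r_a2²−r_b2²) = 22.034285
base pitch p_b = π·m·cos α = 11.593439
CR = (52.994520 + 22.034285 − 186.676500·sin 16.51000°)/11.593439 = 1.895777
contact ratio ≈ 1.8958

1.8958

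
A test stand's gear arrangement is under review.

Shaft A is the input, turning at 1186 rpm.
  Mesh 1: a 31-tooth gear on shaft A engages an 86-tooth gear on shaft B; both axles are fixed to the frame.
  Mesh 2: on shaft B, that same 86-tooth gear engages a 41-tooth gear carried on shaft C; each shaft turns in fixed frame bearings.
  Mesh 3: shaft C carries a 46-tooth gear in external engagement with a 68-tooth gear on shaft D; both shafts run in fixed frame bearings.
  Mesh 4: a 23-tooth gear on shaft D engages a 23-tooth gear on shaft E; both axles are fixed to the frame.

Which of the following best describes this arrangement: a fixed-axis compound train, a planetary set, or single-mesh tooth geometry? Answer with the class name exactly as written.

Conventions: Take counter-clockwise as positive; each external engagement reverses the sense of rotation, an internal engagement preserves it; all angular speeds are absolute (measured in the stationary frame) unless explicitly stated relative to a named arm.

recognized (5 fixed axles, 4 meshes): fixed-axis compound train
classification: fixed-axis compound train

fixed-axis compound train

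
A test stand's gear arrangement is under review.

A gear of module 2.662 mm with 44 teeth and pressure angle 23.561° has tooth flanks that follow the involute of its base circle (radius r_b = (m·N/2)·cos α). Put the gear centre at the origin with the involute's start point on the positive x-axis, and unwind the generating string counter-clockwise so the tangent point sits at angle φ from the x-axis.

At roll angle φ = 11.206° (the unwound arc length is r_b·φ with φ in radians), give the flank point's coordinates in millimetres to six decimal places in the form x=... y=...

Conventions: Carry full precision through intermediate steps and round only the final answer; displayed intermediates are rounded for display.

x=54.698739 y=0.133361

topology: single-mesh involute geometry — m = 2.662, N = 44
pitch radius r_p = m·N/2 = 2.662·44/2 = 58.564000
base radius r_b = r_p·cos α = 58.564000·cos 23.561° = 53.681814
roll angle φ = 11.206° = 0.19558160 rad
x = r_b·(cos φ + φ·sin φ) = 54.698739
y = r_b·(sin φ − φ·cos φ) = 0.133361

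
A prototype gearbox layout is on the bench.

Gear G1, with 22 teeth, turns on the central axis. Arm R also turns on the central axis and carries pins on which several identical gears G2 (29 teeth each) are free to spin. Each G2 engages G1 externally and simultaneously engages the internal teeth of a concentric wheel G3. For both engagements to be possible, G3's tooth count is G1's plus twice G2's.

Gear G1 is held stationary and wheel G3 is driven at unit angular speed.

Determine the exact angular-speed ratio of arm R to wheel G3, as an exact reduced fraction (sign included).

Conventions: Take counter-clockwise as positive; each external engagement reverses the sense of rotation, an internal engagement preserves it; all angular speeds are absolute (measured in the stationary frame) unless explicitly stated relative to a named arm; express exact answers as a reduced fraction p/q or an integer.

40/51

recognized (axles ride arm R): planetary set, 22/29/80 teeth
ring teeth: 22 + 2·29 = 80
22(ω_sun−ω_arm) = −80(ω_ring−ω_arm),  ω_sun = 0, ω_ring = 1
22(0−ω_arm) = −80(1−ω_arm)  ⇒  102·ω_arm = 80  ⇒  ω_arm = 40/51
ω_out/ω_in = 40/51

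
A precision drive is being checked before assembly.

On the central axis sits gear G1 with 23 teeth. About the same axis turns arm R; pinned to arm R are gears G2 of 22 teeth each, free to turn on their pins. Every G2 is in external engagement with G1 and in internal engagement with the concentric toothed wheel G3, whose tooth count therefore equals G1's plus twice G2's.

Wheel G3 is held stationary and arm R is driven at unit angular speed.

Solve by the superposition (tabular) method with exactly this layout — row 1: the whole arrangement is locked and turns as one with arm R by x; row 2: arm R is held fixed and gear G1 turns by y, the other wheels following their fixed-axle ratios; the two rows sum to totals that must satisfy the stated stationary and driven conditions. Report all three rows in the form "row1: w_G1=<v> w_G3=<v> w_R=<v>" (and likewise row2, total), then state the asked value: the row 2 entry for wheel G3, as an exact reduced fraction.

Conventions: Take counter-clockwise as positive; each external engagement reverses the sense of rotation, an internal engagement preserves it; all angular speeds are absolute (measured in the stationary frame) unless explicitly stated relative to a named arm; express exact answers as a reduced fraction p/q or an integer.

row1: w_G1=1 w_G3=1 w_R=1
row2: w_G1=67/23 w_G3=-1 w_R=0
total: w_G1=90/23 w_G3=0 w_R=1
asked value: -1

topology: planetary set — G1 23T / G2 22T / G3 67T, arm = carrier (Willis)
row 1 (train locked, turned with arm): all members turn x
row 2 (arm held, sun turns y): ω_ring = −(23/67)·y, ω_arm = 0
boundary: total ω_ring = x − (23/67)·y = 0 and total ω_arm = x = 1  ⇒  y = 67/23, x = 1
row 2 ring = −(23/67)·67/23 = -1
totals (row 1 + row 2): sun 1 + 67/23 = 90/23, ring 1 + (-1) = 0, arm 1 + 0 = 1
asked cell (row2, ring) = -1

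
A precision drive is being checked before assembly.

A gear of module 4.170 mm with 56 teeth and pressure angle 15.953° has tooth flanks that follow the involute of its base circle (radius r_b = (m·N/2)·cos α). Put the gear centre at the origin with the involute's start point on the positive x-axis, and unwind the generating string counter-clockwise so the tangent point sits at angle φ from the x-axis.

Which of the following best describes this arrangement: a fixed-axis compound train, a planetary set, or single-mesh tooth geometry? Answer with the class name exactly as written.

single-mesh involute tooth geometry (56T wheel at module 4.170)
classification: single-mesh tooth geometry

single-mesh tooth geometry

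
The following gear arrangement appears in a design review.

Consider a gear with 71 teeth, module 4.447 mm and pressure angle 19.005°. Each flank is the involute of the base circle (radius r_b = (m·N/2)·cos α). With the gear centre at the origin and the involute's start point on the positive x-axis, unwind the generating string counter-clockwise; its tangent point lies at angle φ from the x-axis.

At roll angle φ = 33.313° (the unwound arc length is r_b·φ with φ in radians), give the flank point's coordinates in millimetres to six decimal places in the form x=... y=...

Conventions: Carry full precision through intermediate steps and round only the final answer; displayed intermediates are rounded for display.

x=172.399898 y=9.452607

class = single-mesh tooth geometry [base-circle involute, m = 4.447, 71T]
pitch radius r_p = m·N/2 = 4.447·71/2 = 157.868500
base radius r_b = r_p·cos α = 157.868500·cos 19.005° = 149.263113
roll angle φ = 33.313° = 0.58142153 rad
x = r_b·(cos φ + φ·sin φ) = 172.399898
y = r_b·(sin φ − φ·cos φ) = 9.452607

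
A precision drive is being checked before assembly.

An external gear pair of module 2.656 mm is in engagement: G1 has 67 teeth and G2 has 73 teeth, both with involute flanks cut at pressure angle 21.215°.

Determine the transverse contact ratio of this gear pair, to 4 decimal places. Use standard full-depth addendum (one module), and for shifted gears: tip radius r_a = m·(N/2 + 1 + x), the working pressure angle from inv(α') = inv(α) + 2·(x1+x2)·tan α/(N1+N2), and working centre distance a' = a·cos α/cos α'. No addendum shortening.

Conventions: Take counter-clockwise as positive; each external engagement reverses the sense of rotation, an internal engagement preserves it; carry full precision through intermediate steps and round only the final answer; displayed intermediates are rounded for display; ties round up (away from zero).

1.7391

class = single-mesh tooth geometry [involute pair 67T × 73T, m = 2.656]
base radii: r_b1 = 82.946016, r_b2 = 90.374017
tip radii: r_a1 = 91.632000, r_a2 = 99.600000
no profile shift: α' = α, a' = a
action lengths: √(r_a1²−r_b1²) = 38.940748, √(r_a2²−r_b2²) = 41.865224
base pitch p_b = π·m·cos α = 7.778585
CR = (38.940748 + 41.865224 − 185.920000·sin 21.21500°)/7.778585 = 1.739051
contact ratio ≈ 1.7391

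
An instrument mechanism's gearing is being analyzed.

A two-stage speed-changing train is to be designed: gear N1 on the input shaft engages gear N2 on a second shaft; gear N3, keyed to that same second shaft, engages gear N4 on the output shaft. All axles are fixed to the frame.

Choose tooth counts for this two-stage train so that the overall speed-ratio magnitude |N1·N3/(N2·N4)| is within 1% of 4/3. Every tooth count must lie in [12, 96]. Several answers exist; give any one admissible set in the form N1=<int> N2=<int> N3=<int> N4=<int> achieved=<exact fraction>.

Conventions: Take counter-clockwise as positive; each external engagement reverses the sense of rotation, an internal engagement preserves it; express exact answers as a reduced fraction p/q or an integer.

design class (target 4/3): fixed-axis compound train
target = 4/3 in lowest terms: an exact hit needs N1·N3 = k·4 and N2·N4 = k·3 for one integer k, every count in [12, 96]; additionally prefer no 1:1 stage (N1 ≠ N2, N3 ≠ N4)
k = 1…51: no 1:1-free in-range split of k·4 and k·3 into factor pairs; take k = 52
k = 52: N1·N3 = 208 = 13·16, N2·N4 = 156 = 12·13
achieved = 13·16/(12·13) = 4/3; |achieved − target| = 0 ≤ 1/75 ✓

N1=13 N2=12 N3=16 N4=13 achieved=4/3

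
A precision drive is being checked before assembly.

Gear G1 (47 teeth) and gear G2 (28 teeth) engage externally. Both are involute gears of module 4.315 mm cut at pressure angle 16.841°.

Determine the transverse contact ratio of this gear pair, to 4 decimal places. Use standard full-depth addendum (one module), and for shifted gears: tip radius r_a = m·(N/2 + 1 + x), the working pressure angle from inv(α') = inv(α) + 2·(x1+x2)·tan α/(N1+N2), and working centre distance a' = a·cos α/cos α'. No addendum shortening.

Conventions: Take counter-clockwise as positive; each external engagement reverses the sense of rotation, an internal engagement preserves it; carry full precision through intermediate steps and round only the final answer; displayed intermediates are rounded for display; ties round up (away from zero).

1.8594

class = single-mesh tooth geometry [involute pair 47T × 28T, m = 4.315]
base radii: r_b1 = 97.053593, r_b2 = 57.819162
tip radii: r_a1 = 105.717500, r_a2 = 64.725000
no profile shift: α' = α, a' = a
action lengths: √(r_a1²−r_b1²) = 41.914078, √(r_a2²−r_b2²) = 29.090723
base pitch p_b = π·m·cos α = 12.974590
CR = (41.914078 + 29.090723 − 161.812500·sin 16.84100°)/12.974590 = 1.859404
contact ratio ≈ 1.8594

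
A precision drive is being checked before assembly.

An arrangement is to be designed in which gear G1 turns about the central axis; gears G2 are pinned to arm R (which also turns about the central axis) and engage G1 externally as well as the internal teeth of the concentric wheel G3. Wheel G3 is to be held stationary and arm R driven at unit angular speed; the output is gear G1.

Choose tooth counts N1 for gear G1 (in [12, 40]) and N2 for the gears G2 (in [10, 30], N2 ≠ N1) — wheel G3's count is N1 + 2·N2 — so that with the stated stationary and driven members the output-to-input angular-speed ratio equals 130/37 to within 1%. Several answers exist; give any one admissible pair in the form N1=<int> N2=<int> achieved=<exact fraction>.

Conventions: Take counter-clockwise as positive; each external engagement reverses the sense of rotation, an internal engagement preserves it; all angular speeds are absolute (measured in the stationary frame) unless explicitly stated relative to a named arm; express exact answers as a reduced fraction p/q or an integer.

N1=37 N2=28 achieved=130/37

design class (target 130/37): planetary set
Willis with ω_ring = 0: ω_sun/ω_arm = (N1+N3)/N1; set equal to 130/37  ⇒  N3/N1 = 130/37 − 1 = 93/37
N3 = N1 + 2·N2  ⇒  N2/N1 = (N3/N1 − 1)/2 = (93/37 − 1)/2 = 28/37
smallest multiple with N1 ≥ 12 and N2 ≥ 10: k = 1  ⇒  N1 = 1·37 = 37, N2 = 1·28 = 28 (N1 ≤ 40, N2 ≤ 30, N2 ≠ N1 ✓), N3 = 37 + 2·28 = 93
check: (N1+N3)/N1 with N1 = 37, N3 = 93 gives 130/37; |achieved − target| = 0 ≤ 13/370 ✓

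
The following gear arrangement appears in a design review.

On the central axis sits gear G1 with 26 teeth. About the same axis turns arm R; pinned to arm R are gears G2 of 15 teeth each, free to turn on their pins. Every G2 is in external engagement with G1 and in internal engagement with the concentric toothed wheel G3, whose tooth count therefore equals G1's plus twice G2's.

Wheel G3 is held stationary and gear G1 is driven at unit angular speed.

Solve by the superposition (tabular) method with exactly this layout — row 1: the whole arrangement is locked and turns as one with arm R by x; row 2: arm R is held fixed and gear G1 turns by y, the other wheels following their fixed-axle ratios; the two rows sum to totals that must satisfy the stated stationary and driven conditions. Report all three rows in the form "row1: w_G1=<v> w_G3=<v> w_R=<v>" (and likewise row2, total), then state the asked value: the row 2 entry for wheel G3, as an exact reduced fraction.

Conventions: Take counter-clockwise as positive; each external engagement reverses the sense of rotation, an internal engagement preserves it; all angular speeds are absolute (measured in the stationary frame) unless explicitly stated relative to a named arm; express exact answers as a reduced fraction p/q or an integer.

row1: w_G1=13/41 w_G3=13/41 w_R=13/41
row2: w_G1=28/41 w_G3=-13/41 w_R=0
total: w_G1=1 w_G3=0 w_R=13/41
asked value: -13/41

class = planetary set [G3 = 26+2·15 = 56; Willis about the carrier]
superposition row 1 [locked train]: every member turns x
row 2 — arm fixed, fixed-axis ratios: sun y, ring −(26/56)·y, arm 0
boundary: total ω_ring = x − (26/56)·y = 0 and total ω_sun = x + y = 1  ⇒  y = 28/41, x = 13/41
row 2 ring = −(26/56)·28/41 = -13/41
totals (row 1 + row 2): sun 13/41 + 28/41 = 1, ring 13/41 + (-13/41) = 0, arm 13/41 + 0 = 13/41
asked cell (row2, ring) = -13/41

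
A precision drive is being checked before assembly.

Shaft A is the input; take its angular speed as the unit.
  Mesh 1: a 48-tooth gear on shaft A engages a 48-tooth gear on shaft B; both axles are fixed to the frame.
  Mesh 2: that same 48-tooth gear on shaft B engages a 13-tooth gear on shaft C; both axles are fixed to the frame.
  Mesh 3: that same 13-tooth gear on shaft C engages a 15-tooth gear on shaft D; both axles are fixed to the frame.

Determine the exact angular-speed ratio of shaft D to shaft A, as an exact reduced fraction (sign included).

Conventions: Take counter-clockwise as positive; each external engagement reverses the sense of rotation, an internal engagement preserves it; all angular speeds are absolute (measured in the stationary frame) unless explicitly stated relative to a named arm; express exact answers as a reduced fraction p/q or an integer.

-16/5

class = fixed-axis compound train [3 meshes; 3 ratios multiply, 3 sense flips]
mesh 1 [48T→48T]: running ratio 1, sense −
mesh 2 [48T→13T]: running ratio 48/13, sense +
mesh 3 [13T→15T]: running ratio 16/5, sense −
ω_out/ω_in = -16/5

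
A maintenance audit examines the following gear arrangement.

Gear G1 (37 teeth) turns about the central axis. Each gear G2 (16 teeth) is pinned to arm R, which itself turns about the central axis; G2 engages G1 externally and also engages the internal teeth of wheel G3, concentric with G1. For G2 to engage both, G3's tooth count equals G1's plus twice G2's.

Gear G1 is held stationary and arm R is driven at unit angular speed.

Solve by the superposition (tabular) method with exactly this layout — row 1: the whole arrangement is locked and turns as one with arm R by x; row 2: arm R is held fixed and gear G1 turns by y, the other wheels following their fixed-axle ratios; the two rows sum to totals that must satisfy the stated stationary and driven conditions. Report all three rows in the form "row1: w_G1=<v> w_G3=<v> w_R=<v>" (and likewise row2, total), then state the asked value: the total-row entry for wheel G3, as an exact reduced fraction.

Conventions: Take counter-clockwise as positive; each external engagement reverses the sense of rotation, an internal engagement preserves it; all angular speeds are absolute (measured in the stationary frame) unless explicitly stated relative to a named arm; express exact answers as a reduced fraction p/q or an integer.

row1: w_G1=1 w_G3=1 w_R=1
row2: w_G1=-1 w_G3=37/69 w_R=0
total: w_G1=0 w_G3=106/69 w_R=1
asked value: 106/69

topology: planetary set — G1 37T / G2 16T / G3 69T, arm = carrier (Willis)
row 1: whole set turns with the arm by x
row 2: sun turns y, ring = −(37/69)·y, arm 0
boundary: total ω_sun = x + y = 0 and total ω_arm = x = 1  ⇒  y = -1, x = 1
row 2 ring = −(37/69)·(-1) = 37/69
totals (row 1 + row 2): sun 1 + (-1) = 0, ring 1 + 37/69 = 106/69, arm 1 + 0 = 1
asked cell (total, ring) = 106/69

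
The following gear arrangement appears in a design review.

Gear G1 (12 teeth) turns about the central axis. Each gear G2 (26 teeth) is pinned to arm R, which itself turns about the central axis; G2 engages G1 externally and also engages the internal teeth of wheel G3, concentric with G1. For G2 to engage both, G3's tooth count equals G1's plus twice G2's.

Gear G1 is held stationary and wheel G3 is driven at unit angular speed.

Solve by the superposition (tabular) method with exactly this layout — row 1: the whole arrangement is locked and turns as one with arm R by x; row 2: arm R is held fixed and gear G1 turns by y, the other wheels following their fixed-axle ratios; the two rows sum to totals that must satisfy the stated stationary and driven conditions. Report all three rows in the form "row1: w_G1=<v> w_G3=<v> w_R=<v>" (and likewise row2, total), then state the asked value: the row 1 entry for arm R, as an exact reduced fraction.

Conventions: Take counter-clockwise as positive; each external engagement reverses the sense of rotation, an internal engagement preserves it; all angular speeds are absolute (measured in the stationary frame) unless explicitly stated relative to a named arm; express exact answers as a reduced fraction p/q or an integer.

row1: w_G1=16/19 w_G3=16/19 w_R=16/19
row2: w_G1=-16/19 w_G3=3/19 w_R=0
total: w_G1=0 w_G3=1 w_R=16/19
asked value: 16/19

class = planetary set [G3 = 12+2·26 = 64; Willis about the carrier]
superposition row 1 [locked train]: every member turns x
superposition row 2 [arm held]: sun y, ring −(12/64)·y, arm 0
boundary: total ω_sun = x + y = 0 and total ω_ring = x − (12/64)·y = 1  ⇒  y = -16/19, x = 16/19
row 2 ring = −(12/64)·(-16/19) = 3/19
totals (row 1 + row 2): sun 16/19 + (-16/19) = 0, ring 16/19 + 3/19 = 1, arm 16/19 + 0 = 16/19
asked cell (row1, arm) = 16/19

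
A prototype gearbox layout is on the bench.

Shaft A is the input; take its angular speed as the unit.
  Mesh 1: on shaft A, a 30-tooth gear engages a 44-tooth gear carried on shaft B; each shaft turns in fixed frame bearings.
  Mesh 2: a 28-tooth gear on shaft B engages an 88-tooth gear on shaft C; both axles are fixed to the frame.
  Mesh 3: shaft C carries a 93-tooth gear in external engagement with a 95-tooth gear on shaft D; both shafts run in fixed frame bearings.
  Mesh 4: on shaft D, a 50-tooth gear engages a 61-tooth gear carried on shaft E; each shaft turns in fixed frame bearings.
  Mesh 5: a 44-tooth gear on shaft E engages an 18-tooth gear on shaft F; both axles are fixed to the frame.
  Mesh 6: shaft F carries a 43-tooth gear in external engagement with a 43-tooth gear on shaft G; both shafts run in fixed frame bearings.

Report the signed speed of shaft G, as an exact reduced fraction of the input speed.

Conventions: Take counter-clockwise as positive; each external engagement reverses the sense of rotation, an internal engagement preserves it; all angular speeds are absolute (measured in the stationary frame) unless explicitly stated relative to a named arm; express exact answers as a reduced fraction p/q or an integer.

6-mesh fixed-axis compound train (all bearings frame-fixed)
mesh 1 [30T→44T]: |ω|/ω_in = 1×30/44 = 15/22, sense flips to −
mesh 2 [28T→88T]: |ω|/ω_in = (15/22)×28/88 = 105/484, sense flips to +
mesh 3 [93T→95T]: |ω|/ω_in = (105/484)×93/95 = 1953/9196, sense flips to −
mesh 4 [50T→61T]: |ω|/ω_in = (1953/9196)×50/61 = 48825/280478, sense flips to +
mesh 5 [44T→18T]: |ω|/ω_in = (48825/280478)×44/18 = 5425/12749, sense flips to −
mesh 6 [43T→43T]: |ω|/ω_in = (5425/12749)×43/43 = 5425/12749, sense flips to +
signed output speed (× input speed) = 5425/12749

5425/12749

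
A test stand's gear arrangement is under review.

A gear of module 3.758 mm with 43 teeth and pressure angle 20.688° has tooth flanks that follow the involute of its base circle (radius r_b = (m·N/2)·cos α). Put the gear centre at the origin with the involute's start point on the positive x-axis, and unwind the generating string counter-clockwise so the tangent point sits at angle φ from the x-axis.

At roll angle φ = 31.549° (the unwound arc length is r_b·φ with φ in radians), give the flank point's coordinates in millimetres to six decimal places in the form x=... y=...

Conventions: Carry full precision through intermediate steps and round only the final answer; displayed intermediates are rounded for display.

x=86.191903 y=4.080278

recognized (one wheel, involute flank): single-mesh tooth geometry, m = 3.758, N = 43
pitch radius r_p = m·N/2 = 3.758·43/2 = 80.797000
base radius r_b = r_p·cos α = 80.797000·cos 20.688° = 75.587051
roll angle φ = 31.549° = 0.55063393 rad
x = r_b·(cos φ + φ·sin φ) = 86.191903
y = r_b·(sin φ − φ·cos φ) = 4.080278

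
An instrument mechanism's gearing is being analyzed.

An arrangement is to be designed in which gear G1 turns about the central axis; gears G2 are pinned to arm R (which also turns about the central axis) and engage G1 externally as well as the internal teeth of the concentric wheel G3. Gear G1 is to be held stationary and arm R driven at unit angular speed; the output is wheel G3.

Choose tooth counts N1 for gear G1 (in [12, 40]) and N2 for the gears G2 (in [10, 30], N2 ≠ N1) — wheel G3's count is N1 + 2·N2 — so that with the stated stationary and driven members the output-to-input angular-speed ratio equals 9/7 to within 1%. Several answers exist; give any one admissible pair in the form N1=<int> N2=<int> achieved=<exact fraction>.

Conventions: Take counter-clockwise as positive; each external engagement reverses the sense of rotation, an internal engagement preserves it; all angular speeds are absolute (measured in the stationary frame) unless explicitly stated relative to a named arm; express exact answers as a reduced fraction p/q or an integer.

N1=12 N2=15 achieved=9/7

design class (target 9/7): planetary set
Willis with ω_sun = 0: ω_ring/ω_arm = (N1+N3)/N3; set equal to 9/7  ⇒  N3/N1 = 1/(9/7 − 1) = 7/2
N3 = N1 + 2·N2  ⇒  N2/N1 = (N3/N1 − 1)/2 = (7/2 − 1)/2 = 5/4
smallest multiple with N1 ≥ 12 and N2 ≥ 10: k = 3  ⇒  N1 = 3·4 = 12, N2 = 3·5 = 15 (N1 ≤ 40, N2 ≤ 30, N2 ≠ N1 ✓), N3 = 12 + 2·15 = 42
check: (N1+N3)/N3 with N1 = 12, N3 = 42 gives 9/7; |achieved − target| = 0 ≤ 9/700 ✓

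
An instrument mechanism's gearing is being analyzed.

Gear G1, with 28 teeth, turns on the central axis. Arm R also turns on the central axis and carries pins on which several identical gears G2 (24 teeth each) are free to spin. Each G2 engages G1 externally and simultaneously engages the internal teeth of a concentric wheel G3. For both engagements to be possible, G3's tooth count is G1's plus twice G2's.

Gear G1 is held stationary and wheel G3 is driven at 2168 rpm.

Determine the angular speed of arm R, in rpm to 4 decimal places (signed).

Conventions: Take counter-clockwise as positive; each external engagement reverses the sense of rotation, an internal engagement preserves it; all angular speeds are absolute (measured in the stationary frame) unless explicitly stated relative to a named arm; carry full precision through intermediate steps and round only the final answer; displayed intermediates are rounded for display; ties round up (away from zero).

+1584.3077 rpm

planetary set (28T centre, 24T on arm, 76T internal) — Willis relation
normalise by the input: solve with ω_ring = 1, then scale by 2168 rpm
ring teeth: 28 + 2·24 = 76
28(ω_sun−ω_arm) = −76(ω_ring−ω_arm),  ω_sun = 0, ω_ring = 1
28(0−ω_arm) = −76(1−ω_arm)  ⇒  104·ω_arm = 76  ⇒  ω_arm = 19/26
scale: ω_arm = 19/26 × 2168 rpm = +1584.3077 rpm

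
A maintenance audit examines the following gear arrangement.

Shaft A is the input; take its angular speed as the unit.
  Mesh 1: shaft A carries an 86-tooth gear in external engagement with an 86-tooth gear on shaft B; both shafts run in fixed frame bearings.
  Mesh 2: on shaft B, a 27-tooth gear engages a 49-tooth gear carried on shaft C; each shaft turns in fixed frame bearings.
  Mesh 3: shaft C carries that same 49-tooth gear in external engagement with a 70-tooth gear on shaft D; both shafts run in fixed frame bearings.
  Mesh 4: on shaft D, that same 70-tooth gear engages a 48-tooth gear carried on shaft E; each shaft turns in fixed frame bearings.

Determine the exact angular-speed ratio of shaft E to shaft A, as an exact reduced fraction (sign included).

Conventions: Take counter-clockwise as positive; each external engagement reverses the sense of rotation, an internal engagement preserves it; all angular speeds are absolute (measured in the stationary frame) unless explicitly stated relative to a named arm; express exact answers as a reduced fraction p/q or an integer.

9/16

class = fixed-axis compound train [4 meshes; 4 ratios multiply, 4 sense flips]
mesh 1 [86T→86T]: running ratio 1, sense −
mesh 2 [27T→49T]: running ratio 27/49, sense +
mesh 3 [49T→70T]: running ratio 27/70, sense −
mesh 4 [70T→48T]: running ratio 9/16, sense +
ω_out/ω_in = 9/16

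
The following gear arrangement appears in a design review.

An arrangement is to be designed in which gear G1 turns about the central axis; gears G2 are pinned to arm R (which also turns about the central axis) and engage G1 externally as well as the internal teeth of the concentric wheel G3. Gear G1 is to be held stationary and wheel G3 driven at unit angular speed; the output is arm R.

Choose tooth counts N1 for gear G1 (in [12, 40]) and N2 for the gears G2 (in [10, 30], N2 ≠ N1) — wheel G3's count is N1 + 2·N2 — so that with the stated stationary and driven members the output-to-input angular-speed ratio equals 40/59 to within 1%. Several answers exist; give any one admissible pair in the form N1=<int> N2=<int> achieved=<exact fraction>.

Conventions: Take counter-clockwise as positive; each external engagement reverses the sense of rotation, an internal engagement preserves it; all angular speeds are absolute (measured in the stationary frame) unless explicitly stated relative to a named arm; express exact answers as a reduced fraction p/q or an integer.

N1=38 N2=21 achieved=40/59

design class (target 40/59): planetary set
Willis with ω_sun = 0: ω_arm/ω_ring = N3/(N1+N3); set equal to 40/59  ⇒  N3/N1 = (40/59)/(1 − 40/59) = 40/19
N3 = N1 + 2·N2  ⇒  N2/N1 = (N3/N1 − 1)/2 = (40/19 − 1)/2 = 21/38
smallest multiple with N1 ≥ 12 and N2 ≥ 10: k = 1  ⇒  N1 = 1·38 = 38, N2 = 1·21 = 21 (N1 ≤ 40, N2 ≤ 30, N2 ≠ N1 ✓), N3 = 38 + 2·21 = 80
check: N3/(N1+N3) with N1 = 38, N3 = 80 gives 40/59; |achieved − target| = 0 ≤ 2/295 ✓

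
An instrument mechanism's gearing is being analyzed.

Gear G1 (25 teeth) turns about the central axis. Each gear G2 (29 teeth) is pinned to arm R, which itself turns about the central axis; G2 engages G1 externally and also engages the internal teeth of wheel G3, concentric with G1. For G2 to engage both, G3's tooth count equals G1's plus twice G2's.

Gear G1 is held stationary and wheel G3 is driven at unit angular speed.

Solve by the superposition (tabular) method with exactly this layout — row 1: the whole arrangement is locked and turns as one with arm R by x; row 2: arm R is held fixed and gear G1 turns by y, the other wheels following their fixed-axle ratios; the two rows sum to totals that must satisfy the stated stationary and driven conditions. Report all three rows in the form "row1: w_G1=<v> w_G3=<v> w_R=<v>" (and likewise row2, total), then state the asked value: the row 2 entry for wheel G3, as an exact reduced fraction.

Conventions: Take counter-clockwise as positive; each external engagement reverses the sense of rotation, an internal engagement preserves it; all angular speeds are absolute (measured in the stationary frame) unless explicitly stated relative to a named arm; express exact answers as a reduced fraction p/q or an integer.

row1: w_G1=83/108 w_G3=83/108 w_R=83/108
row2: w_G1=-83/108 w_G3=25/108 w_R=0
total: w_G1=0 w_G3=1 w_R=83/108
asked value: 25/108

class = planetary set [G3 = 25+2·29 = 83; Willis about the carrier]
superposition row 1 [locked train]: every member turns x
row 2 — arm fixed, fixed-axis ratios: sun y, ring −(25/83)·y, arm 0
boundary: total ω_sun = x + y = 0 and total ω_ring = x − (25/83)·y = 1  ⇒  y = -83/108, x = 83/108
row 2 ring = −(25/83)·(-83/108) = 25/108
totals (row 1 + row 2): sun 83/108 + (-83/108) = 0, ring 83/108 + 25/108 = 1, arm 83/108 + 0 = 83/108
asked cell (row2, ring) = 25/108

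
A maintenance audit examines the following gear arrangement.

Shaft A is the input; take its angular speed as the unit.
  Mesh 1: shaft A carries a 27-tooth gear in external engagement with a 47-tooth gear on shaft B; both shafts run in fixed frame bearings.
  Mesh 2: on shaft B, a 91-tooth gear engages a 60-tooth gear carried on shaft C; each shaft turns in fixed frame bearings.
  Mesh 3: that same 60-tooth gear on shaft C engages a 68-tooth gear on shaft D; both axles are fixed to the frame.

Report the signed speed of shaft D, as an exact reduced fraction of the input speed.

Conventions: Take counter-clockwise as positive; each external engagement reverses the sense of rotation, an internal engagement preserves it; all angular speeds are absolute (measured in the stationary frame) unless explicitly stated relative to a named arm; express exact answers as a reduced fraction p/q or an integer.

-2457/3196

3-mesh fixed-axis compound train (all bearings frame-fixed)
mesh 1 [27T→47T]: |ω|/ω_in = 1×27/47 = 27/47, sense flips to −
mesh 2 [91T→60T]: |ω|/ω_in = (27/47)×91/60 = 819/940, sense flips to +
mesh 3 [60T→68T]: |ω|/ω_in = (819/940)×60/68 = 2457/3196, sense flips to −
signed output speed (× input speed) = -2457/3196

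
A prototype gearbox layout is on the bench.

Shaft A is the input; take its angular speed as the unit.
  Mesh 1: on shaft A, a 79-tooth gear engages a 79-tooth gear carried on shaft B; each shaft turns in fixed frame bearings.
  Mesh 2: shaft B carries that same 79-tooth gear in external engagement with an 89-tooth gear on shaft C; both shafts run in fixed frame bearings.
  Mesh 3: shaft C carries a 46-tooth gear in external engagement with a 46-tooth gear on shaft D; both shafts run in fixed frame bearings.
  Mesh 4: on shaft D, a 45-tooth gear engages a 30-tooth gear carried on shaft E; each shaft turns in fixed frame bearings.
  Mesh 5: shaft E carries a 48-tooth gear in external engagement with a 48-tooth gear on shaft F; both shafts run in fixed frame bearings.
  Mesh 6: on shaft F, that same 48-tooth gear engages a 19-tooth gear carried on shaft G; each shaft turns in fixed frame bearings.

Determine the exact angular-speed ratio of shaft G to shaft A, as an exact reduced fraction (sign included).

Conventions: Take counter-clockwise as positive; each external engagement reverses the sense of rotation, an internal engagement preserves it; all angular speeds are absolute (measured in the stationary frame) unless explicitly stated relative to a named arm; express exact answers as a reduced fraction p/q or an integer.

class = fixed-axis compound train [6 meshes; 6 ratios multiply, 6 sense flips]
mesh 1 [79T→79T]: running ratio 1, sense −
mesh 2 [79T→89T]: running ratio 79/89, sense +
mesh 3 [46T→46T]: running ratio 79/89, sense −
mesh 4 [45T→30T]: running ratio 237/178, sense +
mesh 5 [48T→48T]: running ratio 237/178, sense −
mesh 6 [48T→19T]: running ratio 5688/1691, sense +
ω_out/ω_in = 5688/1691

5688/1691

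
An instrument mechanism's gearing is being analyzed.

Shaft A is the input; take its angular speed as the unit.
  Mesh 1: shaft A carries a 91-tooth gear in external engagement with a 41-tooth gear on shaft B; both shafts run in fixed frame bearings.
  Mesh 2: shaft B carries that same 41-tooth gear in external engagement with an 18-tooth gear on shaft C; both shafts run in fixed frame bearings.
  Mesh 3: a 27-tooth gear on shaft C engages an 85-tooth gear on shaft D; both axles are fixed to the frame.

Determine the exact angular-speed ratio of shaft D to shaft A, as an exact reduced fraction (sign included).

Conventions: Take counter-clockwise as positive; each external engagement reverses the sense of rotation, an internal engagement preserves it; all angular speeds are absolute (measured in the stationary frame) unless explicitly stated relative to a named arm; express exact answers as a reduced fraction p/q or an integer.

-273/170

class = fixed-axis compound train [3 meshes; 3 ratios multiply, 3 sense flips]
mesh 1 [91T→41T]: running ratio 91/41, sense −
mesh 2 [41T→18T]: running ratio 91/18, sense +
mesh 3 [27T→85T]: running ratio 273/170, sense −
ω_out/ω_in = -273/170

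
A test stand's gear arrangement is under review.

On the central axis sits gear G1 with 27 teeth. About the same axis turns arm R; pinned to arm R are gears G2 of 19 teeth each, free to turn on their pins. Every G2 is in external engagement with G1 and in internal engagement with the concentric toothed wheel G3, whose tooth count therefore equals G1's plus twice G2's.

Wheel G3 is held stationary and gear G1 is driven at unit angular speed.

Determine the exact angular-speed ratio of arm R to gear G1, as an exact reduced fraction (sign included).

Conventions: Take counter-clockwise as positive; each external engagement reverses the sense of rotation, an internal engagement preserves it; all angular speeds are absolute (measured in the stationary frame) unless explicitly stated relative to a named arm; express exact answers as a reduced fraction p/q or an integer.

topology: planetary set — G1 27T / G2 19T / G3 65T, arm = carrier (Willis)
ring teeth: 27 + 2·19 = 65
27(ω_sun−ω_arm) = −65(ω_ring−ω_arm),  ω_ring = 0, ω_sun = 1
27(1−ω_arm) = −65(0−ω_arm)  ⇒  92·ω_arm = 27  ⇒  ω_arm = 27/92
ω_out/ω_in = 27/92

27/92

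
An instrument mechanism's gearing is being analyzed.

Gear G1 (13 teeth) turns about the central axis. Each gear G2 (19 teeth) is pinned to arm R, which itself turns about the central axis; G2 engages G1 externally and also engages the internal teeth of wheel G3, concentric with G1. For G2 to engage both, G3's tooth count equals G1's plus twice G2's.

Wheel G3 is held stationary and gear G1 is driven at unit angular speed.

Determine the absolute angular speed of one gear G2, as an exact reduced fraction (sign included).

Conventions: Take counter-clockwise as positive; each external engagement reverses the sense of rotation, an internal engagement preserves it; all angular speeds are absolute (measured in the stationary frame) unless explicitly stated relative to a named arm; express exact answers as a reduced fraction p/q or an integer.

recognized (axles ride arm R): planetary set, 13/19/51 teeth
ring teeth: 13 + 2·19 = 51
13(ω_sun−ω_arm) = −51(ω_ring−ω_arm),  ω_ring = 0, ω_sun = 1
13(1−ω_arm) = −51(0−ω_arm)  ⇒  64·ω_arm = 13  ⇒  ω_arm = 13/64
sun–planet mesh: 13·(1−13/64) = −19·(ω_p−ω_arm)  ⇒  ω_p−ω_arm = -663/1216
ω_p = 13/64 − 663/1216 = -13/38
exact speed ratio = -13/38

-13/38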